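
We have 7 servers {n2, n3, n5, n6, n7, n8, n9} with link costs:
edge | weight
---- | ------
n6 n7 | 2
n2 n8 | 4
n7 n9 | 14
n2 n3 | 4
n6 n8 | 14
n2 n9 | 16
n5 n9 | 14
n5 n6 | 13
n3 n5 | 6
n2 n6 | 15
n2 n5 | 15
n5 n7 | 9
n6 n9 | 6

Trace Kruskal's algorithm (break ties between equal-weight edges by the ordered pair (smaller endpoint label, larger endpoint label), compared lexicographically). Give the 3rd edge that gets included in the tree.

n2-n8

Kruskal: consider edges lightest-first.
n6 n7 (2): add. Components now {n3} {n2} {n6,n7} {n9} {n5} {n8}
n2 n3 (4): add. Components now {n2,n3} {n6,n7} {n9} {n5} {n8}
n2 n8 (4): add. Components now {n2,n3,n8} {n6,n7} {n9} {n5}
n3 n5 (6): add. Components now {n2,n3,n5,n8} {n6,n7} {n9}
n6 n9 (6): add. Components now {n2,n3,n5,n8} {n6,n7,n9}
n5 n7 (9): add. Components now {n2,n3,n5,n6,n7,n8,n9}
The 3rd edge added is n2 n8.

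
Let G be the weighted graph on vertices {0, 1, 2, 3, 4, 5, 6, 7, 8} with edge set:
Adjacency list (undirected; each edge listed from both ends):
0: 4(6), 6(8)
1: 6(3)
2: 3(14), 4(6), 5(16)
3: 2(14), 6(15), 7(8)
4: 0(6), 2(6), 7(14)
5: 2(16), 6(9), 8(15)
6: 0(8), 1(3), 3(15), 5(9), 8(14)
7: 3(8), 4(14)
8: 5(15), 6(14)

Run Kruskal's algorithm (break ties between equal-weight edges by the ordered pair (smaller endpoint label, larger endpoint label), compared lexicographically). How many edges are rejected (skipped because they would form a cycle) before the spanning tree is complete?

1

Kruskal's algorithm — process edges by increasing weight (ties by edge label):
1—6 (3): add — endpoints in different components.
0—4 (6): add — endpoints in different components.
2—4 (6): add — endpoints in different components.
0—6 (8): add — endpoints in different components.
3—7 (8): add — endpoints in different components.
5—6 (9): add — endpoints in different components.
2—3 (14): add — endpoints in different components.
4—7 (14): skip — 4 and 7 already connected.
6—8 (14): add — endpoints in different components.
Edges rejected before the tree was complete: 1.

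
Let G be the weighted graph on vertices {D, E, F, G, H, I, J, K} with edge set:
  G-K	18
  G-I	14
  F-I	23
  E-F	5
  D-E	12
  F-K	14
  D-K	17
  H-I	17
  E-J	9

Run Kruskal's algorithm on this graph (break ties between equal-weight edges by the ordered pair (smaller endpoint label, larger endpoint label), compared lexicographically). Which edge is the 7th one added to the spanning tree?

G-K

Kruskal's algorithm — process edges by increasing weight (ties by edge label):
E-F (5): add — endpoints in different components.
E-J (9): add — endpoints in different components.
D-E (12): add — endpoints in different components.
F-K (14): add — endpoints in different components.
G-I (14): add — endpoints in different components.
D-K (17): skip — D and K already connected.
H-I (17): add — endpoints in different components.
G-K (18): add — endpoints in different components.
The 7th edge added is G-K.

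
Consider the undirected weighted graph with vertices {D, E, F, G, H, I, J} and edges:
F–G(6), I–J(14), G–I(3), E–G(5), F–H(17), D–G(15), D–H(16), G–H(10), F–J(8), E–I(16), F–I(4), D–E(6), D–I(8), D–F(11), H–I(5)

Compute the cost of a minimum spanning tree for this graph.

Grow the tree from J using Prim:
Step 1: cheapest edge leaving the tree is F–J (8); add F.
Step 2: cheapest edge leaving the tree is F–I (4); add I.
Step 3: cheapest edge leaving the tree is G–I (3); add G.
Step 4: cheapest edge leaving the tree is E–G (5); add E.
Step 5: cheapest edge leaving the tree is H–I (5); add H.
Step 6: cheapest edge leaving the tree is D–E (6); add D.
MST edges: F–J, F–I, G–I, E–G, H–I, D–E; total weight 8+4+3+5+5+6 = 31.

31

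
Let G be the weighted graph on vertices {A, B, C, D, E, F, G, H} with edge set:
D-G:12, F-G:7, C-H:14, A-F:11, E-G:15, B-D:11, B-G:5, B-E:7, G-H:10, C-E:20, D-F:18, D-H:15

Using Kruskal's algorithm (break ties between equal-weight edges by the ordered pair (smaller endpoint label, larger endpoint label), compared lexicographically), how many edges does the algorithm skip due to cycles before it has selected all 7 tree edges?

Kruskal's algorithm — process edges by increasing weight (ties by edge label):
B-G (5): add — endpoints in different components.
B-E (7): add — endpoints in different components.
F-G (7): add — endpoints in different components.
G-H (10): add — endpoints in different components.
A-F (11): add — endpoints in different components.
B-D (11): add — endpoints in different components.
D-G (12): skip — D and G already connected.
C-H (14): add — endpoints in different components.
Edges rejected before the tree was complete: 1.

1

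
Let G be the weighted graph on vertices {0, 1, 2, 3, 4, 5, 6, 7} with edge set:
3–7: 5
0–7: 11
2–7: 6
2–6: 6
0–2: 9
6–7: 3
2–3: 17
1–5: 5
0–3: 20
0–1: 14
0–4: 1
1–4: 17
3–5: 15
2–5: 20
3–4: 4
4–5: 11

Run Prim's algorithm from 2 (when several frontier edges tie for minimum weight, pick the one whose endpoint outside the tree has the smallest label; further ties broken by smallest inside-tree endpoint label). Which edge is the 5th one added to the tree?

0-4

Prim's algorithm from 2:
Step 1: cheapest edge leaving the tree is 2–6 (6); add 6.
Step 2: cheapest edge leaving the tree is 6–7 (3); add 7.
Step 3: cheapest edge leaving the tree is 3–7 (5); add 3.
Step 4: cheapest edge leaving the tree is 3–4 (4); add 4.
Step 5: cheapest edge leaving the tree is 0–4 (1); add 0.
Step 6: cheapest edge leaving the tree is 4–5 (11); add 5.
Step 7: cheapest edge leaving the tree is 1–5 (5); add 1.
The 5th edge added is 0–4.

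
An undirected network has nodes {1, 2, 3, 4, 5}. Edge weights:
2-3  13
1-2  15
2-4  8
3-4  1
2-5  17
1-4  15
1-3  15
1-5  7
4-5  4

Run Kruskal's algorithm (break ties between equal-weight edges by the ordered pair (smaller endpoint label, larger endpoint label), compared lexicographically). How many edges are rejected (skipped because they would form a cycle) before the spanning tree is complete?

Kruskal's algorithm — process edges by increasing weight (ties by edge label):
3-4 (1): add. Components now {1} {2} {3,4} {5}
4-5 (4): add. Components now {1} {2} {3,4,5}
1-5 (7): add. Components now {1,3,4,5} {2}
2-4 (8): add. Components now {1,2,3,4,5}
Edges rejected before the tree was complete: 0.

0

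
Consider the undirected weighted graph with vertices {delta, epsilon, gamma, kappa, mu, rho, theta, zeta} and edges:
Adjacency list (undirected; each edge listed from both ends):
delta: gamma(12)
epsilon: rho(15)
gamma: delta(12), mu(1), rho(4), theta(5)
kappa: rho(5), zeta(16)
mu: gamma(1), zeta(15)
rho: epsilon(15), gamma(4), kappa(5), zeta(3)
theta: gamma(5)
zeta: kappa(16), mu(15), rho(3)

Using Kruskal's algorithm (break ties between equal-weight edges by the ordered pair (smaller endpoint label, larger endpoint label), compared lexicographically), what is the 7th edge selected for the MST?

epsilon-rho

Sort edges by weight, then run Kruskal:
gamma mu (1): add — endpoints in different components.
rho zeta (3): add — endpoints in different components.
gamma rho (4): add — endpoints in different components.
gamma theta (5): add — endpoints in different components.
kappa rho (5): add — endpoints in different components.
delta gamma (12): add — endpoints in different components.
epsilon rho (15): add — endpoints in different components.
The 7th edge added is epsilon rho.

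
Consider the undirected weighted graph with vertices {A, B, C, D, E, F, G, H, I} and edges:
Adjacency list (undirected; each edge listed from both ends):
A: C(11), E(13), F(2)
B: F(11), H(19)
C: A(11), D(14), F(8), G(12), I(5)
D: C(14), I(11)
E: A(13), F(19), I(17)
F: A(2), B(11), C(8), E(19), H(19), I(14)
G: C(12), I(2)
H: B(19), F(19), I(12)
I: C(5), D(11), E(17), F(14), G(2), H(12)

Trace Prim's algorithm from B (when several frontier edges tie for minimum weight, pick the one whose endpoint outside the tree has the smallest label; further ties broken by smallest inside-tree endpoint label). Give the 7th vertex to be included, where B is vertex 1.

Prim, starting at B.
Step 1: cheapest edge leaving the tree is B-F (11); add F.
Step 2: cheapest edge leaving the tree is A-F (2); add A.
Step 3: cheapest edge leaving the tree is C-F (8); add C.
Step 4: cheapest edge leaving the tree is C-I (5); add I.
Step 5: cheapest edge leaving the tree is G-I (2); add G.
Step 6: cheapest edge leaving the tree is D-I (11); add D.
Step 7: cheapest edge leaving the tree is H-I (12); add H.
Step 8: cheapest edge leaving the tree is A-E (13); add E.
Vertex order: B, F, A, C, I, G, D, H, E. The 7th vertex is D.

D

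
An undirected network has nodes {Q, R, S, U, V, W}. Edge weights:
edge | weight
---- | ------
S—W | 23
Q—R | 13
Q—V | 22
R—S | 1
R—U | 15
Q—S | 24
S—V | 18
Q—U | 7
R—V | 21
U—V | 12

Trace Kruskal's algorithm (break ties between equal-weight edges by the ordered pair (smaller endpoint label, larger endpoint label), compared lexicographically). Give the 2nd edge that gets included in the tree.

Sort edges by weight, then run Kruskal:
R—S (1): add. Components now {Q} {R,S} {W} {V} {U}
Q—U (7): add. Components now {Q,U} {R,S} {W} {V}
U—V (12): add. Components now {Q,U,V} {R,S} {W}
Q—R (13): add. Components now {Q,R,S,U,V} {W}
R—U (15): skip — R and U already connected.
S—V (18): skip — S and V already connected.
R—V (21): skip — R and V already connected.
Q—V (22): skip — Q and V already connected.
S—W (23): add. Components now {Q,R,S,U,V,W}
The 2nd edge added is Q—U.

Q-U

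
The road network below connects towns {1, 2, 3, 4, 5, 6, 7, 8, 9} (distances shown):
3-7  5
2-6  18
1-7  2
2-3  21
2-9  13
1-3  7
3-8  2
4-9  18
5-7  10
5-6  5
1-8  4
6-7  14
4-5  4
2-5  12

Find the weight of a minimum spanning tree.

Sort edges by weight, then run Kruskal:
1-7 (2): add — endpoints in different components.
3-8 (2): add — endpoints in different components.
1-8 (4): add — endpoints in different components.
4-5 (4): add — endpoints in different components.
3-7 (5): skip — 3 and 7 already connected.
5-6 (5): add — endpoints in different components.
1-3 (7): skip — 1 and 3 already connected.
5-7 (10): add — endpoints in different components.
2-5 (12): add — endpoints in different components.
2-9 (13): add — endpoints in different components.
MST edges: 1-7, 3-8, 1-8, 4-5, 5-6, 5-7, 2-5, 2-9; total weight 2+2+4+4+5+10+12+13 = 52.

52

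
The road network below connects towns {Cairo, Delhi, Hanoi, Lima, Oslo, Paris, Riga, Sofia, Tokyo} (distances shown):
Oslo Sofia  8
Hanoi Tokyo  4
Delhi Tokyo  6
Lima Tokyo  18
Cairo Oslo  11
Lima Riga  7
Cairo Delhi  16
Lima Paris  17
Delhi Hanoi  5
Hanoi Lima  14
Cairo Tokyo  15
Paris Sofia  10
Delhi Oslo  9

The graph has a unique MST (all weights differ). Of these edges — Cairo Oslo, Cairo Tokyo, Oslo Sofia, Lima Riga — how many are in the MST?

Sort edges by weight, then run Kruskal:
Hanoi Tokyo (4): add — endpoints in different components.
Delhi Hanoi (5): add — endpoints in different components.
Delhi Tokyo (6): skip — Tokyo and Delhi already connected.
Lima Riga (7): add — endpoints in different components.
Oslo Sofia (8): add — endpoints in different components.
Delhi Oslo (9): add — endpoints in different components.
Paris Sofia (10): add — endpoints in different components.
Cairo Oslo (11): add — endpoints in different components.
Hanoi Lima (14): add — endpoints in different components.
MST edge set: {Hanoi Tokyo, Delhi Hanoi, Lima Riga, Oslo Sofia, Delhi Oslo, Paris Sofia, Cairo Oslo, Hanoi Lima}.
Of the listed edges, {Cairo Oslo, Oslo Sofia, Lima Riga} are in the MST → 3.

3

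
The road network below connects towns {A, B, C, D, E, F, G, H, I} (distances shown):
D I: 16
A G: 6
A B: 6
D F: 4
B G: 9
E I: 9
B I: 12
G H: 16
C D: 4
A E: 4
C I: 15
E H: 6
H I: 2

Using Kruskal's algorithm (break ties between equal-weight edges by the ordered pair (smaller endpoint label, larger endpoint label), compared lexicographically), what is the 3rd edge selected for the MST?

C-D

Kruskal: consider edges lightest-first.
H I (2): add — endpoints in different components.
A E (4): add — endpoints in different components.
C D (4): add — endpoints in different components.
D F (4): add — endpoints in different components.
A B (6): add — endpoints in different components.
A G (6): add — endpoints in different components.
E H (6): add — endpoints in different components.
B G (9): skip — B and G already connected.
E I (9): skip — E and I already connected.
B I (12): skip — B and I already connected.
C I (15): add — endpoints in different components.
The 3rd edge added is C D.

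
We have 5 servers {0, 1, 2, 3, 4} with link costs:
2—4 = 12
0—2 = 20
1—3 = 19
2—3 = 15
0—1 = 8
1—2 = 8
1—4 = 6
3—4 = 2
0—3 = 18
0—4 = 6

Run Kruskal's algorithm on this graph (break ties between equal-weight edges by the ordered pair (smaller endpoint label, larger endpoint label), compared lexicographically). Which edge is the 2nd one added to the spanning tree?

Sort edges by weight, then run Kruskal:
3—4 (2): add. Components now {0} {1} {2} {3,4}
0—4 (6): add. Components now {0,3,4} {1} {2}
1—4 (6): add. Components now {0,1,3,4} {2}
0—1 (8): skip — 0 and 1 already connected.
1—2 (8): add. Components now {0,1,2,3,4}
The 2nd edge added is 0—4.

0-4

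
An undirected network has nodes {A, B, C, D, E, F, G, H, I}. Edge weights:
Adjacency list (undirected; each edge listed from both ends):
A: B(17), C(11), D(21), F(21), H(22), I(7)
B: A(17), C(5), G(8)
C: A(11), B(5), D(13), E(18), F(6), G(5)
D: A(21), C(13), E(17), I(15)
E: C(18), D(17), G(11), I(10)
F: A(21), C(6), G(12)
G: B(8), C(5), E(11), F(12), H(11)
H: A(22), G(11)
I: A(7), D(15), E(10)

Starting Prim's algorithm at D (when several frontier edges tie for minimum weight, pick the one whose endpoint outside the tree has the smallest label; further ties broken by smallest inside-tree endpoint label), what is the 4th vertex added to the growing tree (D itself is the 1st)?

G

Prim's algorithm from D:
Step 1: cheapest edge leaving the tree is C—D (13); add C.
Step 2: cheapest edge leaving the tree is B—C (5); add B.
Step 3: cheapest edge leaving the tree is C—G (5); add G.
Step 4: cheapest edge leaving the tree is C—F (6); add F.
Step 5: cheapest edge leaving the tree is A—C (11); add A.
Step 6: cheapest edge leaving the tree is A—I (7); add I.
Step 7: cheapest edge leaving the tree is E—I (10); add E.
Step 8: cheapest edge leaving the tree is G—H (11); add H.
Vertex order: D, C, B, G, F, A, I, E, H. The 4th vertex is G.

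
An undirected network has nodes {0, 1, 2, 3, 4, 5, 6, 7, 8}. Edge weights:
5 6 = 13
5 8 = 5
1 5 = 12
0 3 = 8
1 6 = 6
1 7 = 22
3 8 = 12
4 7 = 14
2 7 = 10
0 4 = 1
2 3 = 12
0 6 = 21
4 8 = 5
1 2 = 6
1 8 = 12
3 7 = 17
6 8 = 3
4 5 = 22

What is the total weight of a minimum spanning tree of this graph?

Kruskal's algorithm — process edges by increasing weight (ties by edge label):
0 4 (1): add — endpoints in different components.
6 8 (3): add — endpoints in different components.
4 8 (5): add — endpoints in different components.
5 8 (5): add — endpoints in different components.
1 2 (6): add — endpoints in different components.
1 6 (6): add — endpoints in different components.
0 3 (8): add — endpoints in different components.
2 7 (10): add — endpoints in different components.
MST edges: 0 4, 6 8, 4 8, 5 8, 1 2, 1 6, 0 3, 2 7; total weight 1+3+5+5+6+6+8+10 = 44.

44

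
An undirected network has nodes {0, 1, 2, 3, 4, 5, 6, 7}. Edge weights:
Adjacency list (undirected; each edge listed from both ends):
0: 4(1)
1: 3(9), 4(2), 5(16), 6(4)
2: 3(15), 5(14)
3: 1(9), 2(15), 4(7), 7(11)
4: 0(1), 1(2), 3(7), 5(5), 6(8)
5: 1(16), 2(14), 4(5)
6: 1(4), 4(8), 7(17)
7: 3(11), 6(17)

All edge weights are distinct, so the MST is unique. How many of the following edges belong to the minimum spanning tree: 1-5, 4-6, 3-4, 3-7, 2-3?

2

Kruskal's algorithm — process edges by increasing weight (ties by edge label):
0-4 (1): add — endpoints in different components.
1-4 (2): add — endpoints in different components.
1-6 (4): add — endpoints in different components.
4-5 (5): add — endpoints in different components.
3-4 (7): add — endpoints in different components.
4-6 (8): skip — 4 and 6 already connected.
1-3 (9): skip — 1 and 3 already connected.
3-7 (11): add — endpoints in different components.
2-5 (14): add — endpoints in different components.
MST edge set: {0-4, 1-4, 1-6, 4-5, 3-4, 3-7, 2-5}.
Of the listed edges, {3-4, 3-7} are in the MST → 2.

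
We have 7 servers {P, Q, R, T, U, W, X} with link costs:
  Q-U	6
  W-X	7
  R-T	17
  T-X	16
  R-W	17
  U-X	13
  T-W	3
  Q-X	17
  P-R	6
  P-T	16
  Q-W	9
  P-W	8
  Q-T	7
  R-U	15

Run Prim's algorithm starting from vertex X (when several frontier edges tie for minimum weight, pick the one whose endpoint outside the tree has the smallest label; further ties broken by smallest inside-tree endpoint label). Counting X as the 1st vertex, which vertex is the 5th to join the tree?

Prim, starting at X.
Step 1: cheapest edge leaving the tree is W-X (7); add W.
Step 2: cheapest edge leaving the tree is T-W (3); add T.
Step 3: cheapest edge leaving the tree is Q-T (7); add Q.
Step 4: cheapest edge leaving the tree is Q-U (6); add U.
Step 5: cheapest edge leaving the tree is P-W (8); add P.
Step 6: cheapest edge leaving the tree is P-R (6); add R.
Vertex order: X, W, T, Q, U, P, R. The 5th vertex is U.

U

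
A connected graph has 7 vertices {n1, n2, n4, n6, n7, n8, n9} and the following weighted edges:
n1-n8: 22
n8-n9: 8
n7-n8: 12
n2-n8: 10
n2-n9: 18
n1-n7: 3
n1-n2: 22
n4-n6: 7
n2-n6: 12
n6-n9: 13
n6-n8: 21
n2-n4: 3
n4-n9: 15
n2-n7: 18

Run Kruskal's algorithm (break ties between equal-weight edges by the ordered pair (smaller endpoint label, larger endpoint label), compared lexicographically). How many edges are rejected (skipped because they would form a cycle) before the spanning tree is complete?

Sort edges by weight, then run Kruskal:
n1-n7 (3): add — endpoints in different components.
n2-n4 (3): add — endpoints in different components.
n4-n6 (7): add — endpoints in different components.
n8-n9 (8): add — endpoints in different components.
n2-n8 (10): add — endpoints in different components.
n2-n6 (12): skip — n6 and n2 already connected.
n7-n8 (12): add — endpoints in different components.
Edges rejected before the tree was complete: 1.

1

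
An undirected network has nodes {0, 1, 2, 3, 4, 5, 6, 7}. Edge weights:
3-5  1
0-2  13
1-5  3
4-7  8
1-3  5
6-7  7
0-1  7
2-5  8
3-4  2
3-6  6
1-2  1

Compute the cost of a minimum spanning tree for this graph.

Kruskal: consider edges lightest-first.
1-2 (1): add — endpoints in different components.
3-5 (1): add — endpoints in different components.
3-4 (2): add — endpoints in different components.
1-5 (3): add — endpoints in different components.
1-3 (5): skip — 1 and 3 already connected.
3-6 (6): add — endpoints in different components.
0-1 (7): add — endpoints in different components.
6-7 (7): add — endpoints in different components.
MST edges: 1-2, 3-5, 3-4, 1-5, 3-6, 0-1, 6-7; total weight 1+1+2+3+6+7+7 = 27.

27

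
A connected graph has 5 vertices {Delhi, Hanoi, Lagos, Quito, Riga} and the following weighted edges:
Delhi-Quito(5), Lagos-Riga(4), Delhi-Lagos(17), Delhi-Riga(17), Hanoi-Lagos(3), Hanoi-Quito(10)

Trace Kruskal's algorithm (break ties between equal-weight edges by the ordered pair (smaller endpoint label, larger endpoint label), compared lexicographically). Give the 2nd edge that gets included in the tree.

Lagos-Riga

Kruskal's algorithm — process edges by increasing weight (ties by edge label):
Hanoi-Lagos (3): add — endpoints in different components.
Lagos-Riga (4): add — endpoints in different components.
Delhi-Quito (5): add — endpoints in different components.
Hanoi-Quito (10): add — endpoints in different components.
The 2nd edge added is Lagos-Riga.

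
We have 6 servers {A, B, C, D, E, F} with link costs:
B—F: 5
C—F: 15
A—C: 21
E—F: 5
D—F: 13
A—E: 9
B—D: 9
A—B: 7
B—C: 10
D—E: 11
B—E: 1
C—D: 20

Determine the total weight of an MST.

32

Prim's algorithm from B:
Step 1: frontier [B—E 1, B—F 5, A—B 7, B—D 9, B—C 10] → take B—E (1); add E.
Step 2: frontier [B—F 5, A—B 7, B—D 9, B—C 10, E—F 5, A—E 9, D—E 11] → take B—F (5); add F.
Step 3: frontier [A—B 7, B—D 9, B—C 10, A—E 9, D—E 11, D—F 13, C—F 15] → take A—B (7); add A.
Step 4: frontier [A—C 21, B—D 9, B—C 10, D—E 11, D—F 13, C—F 15] → take B—D (9); add D.
Step 5: frontier [A—C 21, B—C 10, C—D 20, C—F 15] → take B—C (10); add C.
MST edges: B—E, B—F, A—B, B—D, B—C; total weight 1+5+7+9+10 = 32.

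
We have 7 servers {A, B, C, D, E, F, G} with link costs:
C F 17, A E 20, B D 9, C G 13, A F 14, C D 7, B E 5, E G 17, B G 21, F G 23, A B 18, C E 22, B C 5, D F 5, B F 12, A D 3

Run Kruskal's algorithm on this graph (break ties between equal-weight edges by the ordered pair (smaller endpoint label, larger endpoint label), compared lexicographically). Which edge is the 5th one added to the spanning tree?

Kruskal's algorithm — process edges by increasing weight (ties by edge label):
A D (3): add — endpoints in different components.
B C (5): add — endpoints in different components.
B E (5): add — endpoints in different components.
D F (5): add — endpoints in different components.
C D (7): add — endpoints in different components.
B D (9): skip — B and D already connected.
B F (12): skip — B and F already connected.
C G (13): add — endpoints in different components.
The 5th edge added is C D.

C-D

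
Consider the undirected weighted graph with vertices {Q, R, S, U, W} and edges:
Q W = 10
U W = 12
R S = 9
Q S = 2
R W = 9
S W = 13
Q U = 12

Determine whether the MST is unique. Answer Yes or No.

Sort edges by weight, then run Kruskal:
Q S (2): add — endpoints in different components.
R S (9): add — endpoints in different components.
R W (9): add — endpoints in different components.
Q W (10): skip — W and Q already connected.
Q U (12): add — endpoints in different components.
Non-tree edge U W has weight 12, equal to the heaviest edge on its tree cycle — swapping gives another MST of the same weight. Not unique.

No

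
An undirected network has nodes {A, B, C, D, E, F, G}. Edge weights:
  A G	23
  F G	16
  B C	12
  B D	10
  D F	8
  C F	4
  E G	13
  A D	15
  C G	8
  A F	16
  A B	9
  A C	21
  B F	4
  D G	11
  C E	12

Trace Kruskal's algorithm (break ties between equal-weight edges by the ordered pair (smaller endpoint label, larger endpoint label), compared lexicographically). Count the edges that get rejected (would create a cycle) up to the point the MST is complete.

3

Kruskal's algorithm — process edges by increasing weight (ties by edge label):
B F (4): add. Components now {A} {B,F} {C} {D} {E} {G}
C F (4): add. Components now {A} {B,C,F} {D} {E} {G}
C G (8): add. Components now {A} {B,C,F,G} {D} {E}
D F (8): add. Components now {A} {B,C,D,F,G} {E}
A B (9): add. Components now {A,B,C,D,F,G} {E}
B D (10): skip — B and D already connected.
D G (11): skip — D and G already connected.
B C (12): skip — B and C already connected.
C E (12): add. Components now {A,B,C,D,E,F,G}
Edges rejected before the tree was complete: 3.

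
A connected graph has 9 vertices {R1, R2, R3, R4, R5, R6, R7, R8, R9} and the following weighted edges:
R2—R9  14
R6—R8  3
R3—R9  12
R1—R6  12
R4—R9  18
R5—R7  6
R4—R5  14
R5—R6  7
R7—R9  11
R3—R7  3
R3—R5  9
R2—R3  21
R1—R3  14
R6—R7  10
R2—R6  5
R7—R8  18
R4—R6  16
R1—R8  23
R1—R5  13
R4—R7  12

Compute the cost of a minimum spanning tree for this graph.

Kruskal: consider edges lightest-first.
R3—R7 (3): add — endpoints in different components.
R6—R8 (3): add — endpoints in different components.
R2—R6 (5): add — endpoints in different components.
R5—R7 (6): add — endpoints in different components.
R5—R6 (7): add — endpoints in different components.
R3—R5 (9): skip — R3 and R5 already connected.
R6—R7 (10): skip — R6 and R7 already connected.
R7—R9 (11): add — endpoints in different components.
R1—R6 (12): add — endpoints in different components.
R3—R9 (12): skip — R3 and R9 already connected.
R4—R7 (12): add — endpoints in different components.
MST edges: R3—R7, R6—R8, R2—R6, R5—R7, R5—R6, R7—R9, R1—R6, R4—R7; total weight 3+3+5+6+7+11+12+12 = 59.

59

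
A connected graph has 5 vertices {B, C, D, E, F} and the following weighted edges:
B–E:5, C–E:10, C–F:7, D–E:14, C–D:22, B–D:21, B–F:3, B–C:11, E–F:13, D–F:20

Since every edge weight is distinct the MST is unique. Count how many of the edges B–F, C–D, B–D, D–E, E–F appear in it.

2

Sort edges by weight, then run Kruskal:
B–F (3): add. Components now {B,F} {C} {D} {E}
B–E (5): add. Components now {B,E,F} {C} {D}
C–F (7): add. Components now {B,C,E,F} {D}
C–E (10): skip — C and E already connected.
B–C (11): skip — B and C already connected.
E–F (13): skip — E and F already connected.
D–E (14): add. Components now {B,C,D,E,F}
MST edge set: {B–F, B–E, C–F, D–E}.
Of the listed edges, {B–F, D–E} are in the MST → 2.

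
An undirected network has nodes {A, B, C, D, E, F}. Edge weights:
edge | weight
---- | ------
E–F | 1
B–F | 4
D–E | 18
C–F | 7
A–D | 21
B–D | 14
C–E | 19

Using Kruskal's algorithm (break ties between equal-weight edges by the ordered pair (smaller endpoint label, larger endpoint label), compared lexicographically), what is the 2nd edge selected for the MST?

B-F

Sort edges by weight, then run Kruskal:
E–F (1): add — endpoints in different components.
B–F (4): add — endpoints in different components.
C–F (7): add — endpoints in different components.
B–D (14): add — endpoints in different components.
D–E (18): skip — D and E already connected.
C–E (19): skip — C and E already connected.
A–D (21): add — endpoints in different components.
The 2nd edge added is B–F.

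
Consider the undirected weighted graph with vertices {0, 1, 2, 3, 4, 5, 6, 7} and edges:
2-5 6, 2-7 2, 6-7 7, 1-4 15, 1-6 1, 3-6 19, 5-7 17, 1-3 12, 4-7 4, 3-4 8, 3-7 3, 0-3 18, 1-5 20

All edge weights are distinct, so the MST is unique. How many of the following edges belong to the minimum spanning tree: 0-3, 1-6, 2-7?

3

Kruskal's algorithm — process edges by increasing weight (ties by edge label):
1-6 (1): add — endpoints in different components.
2-7 (2): add — endpoints in different components.
3-7 (3): add — endpoints in different components.
4-7 (4): add — endpoints in different components.
2-5 (6): add — endpoints in different components.
6-7 (7): add — endpoints in different components.
3-4 (8): skip — 3 and 4 already connected.
1-3 (12): skip — 1 and 3 already connected.
1-4 (15): skip — 1 and 4 already connected.
5-7 (17): skip — 5 and 7 already connected.
0-3 (18): add — endpoints in different components.
MST edge set: {1-6, 2-7, 3-7, 4-7, 2-5, 6-7, 0-3}.
Of the listed edges, {0-3, 1-6, 2-7} are in the MST → 3.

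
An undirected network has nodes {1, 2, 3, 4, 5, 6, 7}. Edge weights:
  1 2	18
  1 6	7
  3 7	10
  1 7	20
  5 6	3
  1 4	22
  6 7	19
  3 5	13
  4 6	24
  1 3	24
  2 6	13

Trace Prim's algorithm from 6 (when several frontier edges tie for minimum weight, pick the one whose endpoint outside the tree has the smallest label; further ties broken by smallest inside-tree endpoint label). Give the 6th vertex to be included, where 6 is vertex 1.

7

Prim's algorithm from 6:
Step 1: frontier [5 6 3, 1 6 7, 2 6 13, 6 7 19, 4 6 24] → take 5 6 (3); add 5.
Step 2: frontier [3 5 13, 1 6 7, 2 6 13, 6 7 19, 4 6 24] → take 1 6 (7); add 1.
Step 3: frontier [1 2 18, 1 7 20, 1 4 22, 1 3 24, 3 5 13, 2 6 13, 6 7 19, 4 6 24] → take 2 6 (13); add 2.
Step 4: frontier [1 7 20, 1 4 22, 1 3 24, 3 5 13, 6 7 19, 4 6 24] → take 3 5 (13); add 3.
Step 5: frontier [1 7 20, 1 4 22, 3 7 10, 6 7 19, 4 6 24] → take 3 7 (10); add 7.
Step 6: frontier [1 4 22, 4 6 24] → take 1 4 (22); add 4.
Vertex order: 6, 5, 1, 2, 3, 7, 4. The 6th vertex is 7.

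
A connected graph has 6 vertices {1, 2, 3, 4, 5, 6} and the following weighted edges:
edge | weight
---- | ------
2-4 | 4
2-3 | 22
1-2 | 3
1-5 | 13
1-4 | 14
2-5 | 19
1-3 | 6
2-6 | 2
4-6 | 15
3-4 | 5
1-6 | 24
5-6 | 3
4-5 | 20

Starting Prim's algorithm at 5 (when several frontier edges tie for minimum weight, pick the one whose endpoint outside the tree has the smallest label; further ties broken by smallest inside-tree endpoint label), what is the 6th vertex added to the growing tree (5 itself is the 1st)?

Grow the tree from 5 using Prim:
Step 1: frontier [5-6 3, 1-5 13, 2-5 19, 4-5 20] → take 5-6 (3); add 6.
Step 2: frontier [1-5 13, 2-5 19, 4-5 20, 2-6 2, 4-6 15, 1-6 24] → take 2-6 (2); add 2.
Step 3: frontier [1-2 3, 2-4 4, 2-3 22, 1-5 13, 4-5 20, 4-6 15, 1-6 24] → take 1-2 (3); add 1.
Step 4: frontier [1-3 6, 1-4 14, 2-4 4, 2-3 22, 4-5 20, 4-6 15] → take 2-4 (4); add 4.
Step 5: frontier [1-3 6, 2-3 22, 3-4 5] → take 3-4 (5); add 3.
Vertex order: 5, 6, 2, 1, 4, 3. The 6th vertex is 3.

3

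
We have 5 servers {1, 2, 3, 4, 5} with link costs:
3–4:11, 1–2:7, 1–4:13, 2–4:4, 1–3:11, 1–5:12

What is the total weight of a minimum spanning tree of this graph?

Kruskal: consider edges lightest-first.
2–4 (4): add — endpoints in different components.
1–2 (7): add — endpoints in different components.
1–3 (11): add — endpoints in different components.
3–4 (11): skip — 3 and 4 already connected.
1–5 (12): add — endpoints in different components.
MST edges: 2–4, 1–2, 1–3, 1–5; total weight 4+7+11+12 = 34.

34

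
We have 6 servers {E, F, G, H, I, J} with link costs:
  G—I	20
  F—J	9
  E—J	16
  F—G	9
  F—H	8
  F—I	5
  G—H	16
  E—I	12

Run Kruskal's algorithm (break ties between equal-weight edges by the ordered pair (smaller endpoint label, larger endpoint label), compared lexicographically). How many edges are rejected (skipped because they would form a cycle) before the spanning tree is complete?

Kruskal's algorithm — process edges by increasing weight (ties by edge label):
F—I (5): add. Components now {E} {F,I} {G} {H} {J}
F—H (8): add. Components now {E} {F,H,I} {G} {J}
F—G (9): add. Components now {E} {F,G,H,I} {J}
F—J (9): add. Components now {E} {F,G,H,I,J}
E—I (12): add. Components now {E,F,G,H,I,J}
Edges rejected before the tree was complete: 0.

0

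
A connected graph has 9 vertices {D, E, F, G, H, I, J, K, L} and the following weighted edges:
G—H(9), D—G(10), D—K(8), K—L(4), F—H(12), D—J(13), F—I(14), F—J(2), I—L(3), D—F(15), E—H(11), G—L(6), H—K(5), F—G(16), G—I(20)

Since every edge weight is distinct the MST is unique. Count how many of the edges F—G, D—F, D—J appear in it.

0

Kruskal: consider edges lightest-first.
F—J (2): add — endpoints in different components.
I—L (3): add — endpoints in different components.
K—L (4): add — endpoints in different components.
H—K (5): add — endpoints in different components.
G—L (6): add — endpoints in different components.
D—K (8): add — endpoints in different components.
G—H (9): skip — G and H already connected.
D—G (10): skip — D and G already connected.
E—H (11): add — endpoints in different components.
F—H (12): add — endpoints in different components.
MST edge set: {F—J, I—L, K—L, H—K, G—L, D—K, E—H, F—H}.
Of the listed edges, {} are in the MST → 0.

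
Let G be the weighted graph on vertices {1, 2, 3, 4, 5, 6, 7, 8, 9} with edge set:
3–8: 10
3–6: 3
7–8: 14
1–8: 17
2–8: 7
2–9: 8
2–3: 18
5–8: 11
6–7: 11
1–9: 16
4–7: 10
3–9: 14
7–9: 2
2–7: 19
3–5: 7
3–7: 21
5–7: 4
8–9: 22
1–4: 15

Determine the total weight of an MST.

Prim, starting at 5.
Step 1: cheapest edge leaving the tree is 5–7 (4); add 7.
Step 2: cheapest edge leaving the tree is 7–9 (2); add 9.
Step 3: cheapest edge leaving the tree is 3–5 (7); add 3.
Step 4: cheapest edge leaving the tree is 3–6 (3); add 6.
Step 5: cheapest edge leaving the tree is 2–9 (8); add 2.
Step 6: cheapest edge leaving the tree is 2–8 (7); add 8.
Step 7: cheapest edge leaving the tree is 4–7 (10); add 4.
Step 8: cheapest edge leaving the tree is 1–4 (15); add 1.
MST edges: 5–7, 7–9, 3–5, 3–6, 2–9, 2–8, 4–7, 1–4; total weight 4+2+7+3+8+7+10+15 = 56.

56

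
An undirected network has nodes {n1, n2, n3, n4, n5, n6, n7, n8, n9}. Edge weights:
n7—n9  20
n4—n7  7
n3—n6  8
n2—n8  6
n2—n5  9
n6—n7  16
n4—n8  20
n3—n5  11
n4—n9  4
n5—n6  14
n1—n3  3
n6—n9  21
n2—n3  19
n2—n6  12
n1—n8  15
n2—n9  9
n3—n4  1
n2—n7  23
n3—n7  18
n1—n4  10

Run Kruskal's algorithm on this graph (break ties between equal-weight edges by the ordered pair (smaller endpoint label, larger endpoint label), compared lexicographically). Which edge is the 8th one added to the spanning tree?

n2-n9

Sort edges by weight, then run Kruskal:
n3—n4 (1): add — endpoints in different components.
n1—n3 (3): add — endpoints in different components.
n4—n9 (4): add — endpoints in different components.
n2—n8 (6): add — endpoints in different components.
n4—n7 (7): add — endpoints in different components.
n3—n6 (8): add — endpoints in different components.
n2—n5 (9): add — endpoints in different components.
n2—n9 (9): add — endpoints in different components.
The 8th edge added is n2—n9.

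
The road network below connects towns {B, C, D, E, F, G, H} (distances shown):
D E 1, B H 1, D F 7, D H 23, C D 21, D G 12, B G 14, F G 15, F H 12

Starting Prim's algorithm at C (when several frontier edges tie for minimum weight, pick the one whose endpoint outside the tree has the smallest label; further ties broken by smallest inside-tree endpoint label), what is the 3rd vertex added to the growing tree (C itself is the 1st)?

E

Prim, starting at C.
Step 1: frontier [C D 21] → take C D (21); add D.
Step 2: frontier [D E 1, D F 7, D G 12, D H 23] → take D E (1); add E.
Step 3: frontier [D F 7, D G 12, D H 23] → take D F (7); add F.
Step 4: frontier [D G 12, D H 23, F H 12, F G 15] → take D G (12); add G.
Step 5: frontier [D H 23, F H 12, B G 14] → take F H (12); add H.
Step 6: frontier [B G 14, B H 1] → take B H (1); add B.
Vertex order: C, D, E, F, G, H, B. The 3rd vertex is E.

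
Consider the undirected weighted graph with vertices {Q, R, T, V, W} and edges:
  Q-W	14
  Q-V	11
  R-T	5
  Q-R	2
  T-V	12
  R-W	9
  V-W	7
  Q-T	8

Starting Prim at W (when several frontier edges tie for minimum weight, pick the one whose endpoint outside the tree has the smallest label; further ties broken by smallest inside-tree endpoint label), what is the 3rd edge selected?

Grow the tree from W using Prim:
Step 1: cheapest edge leaving the tree is V-W (7); add V.
Step 2: cheapest edge leaving the tree is R-W (9); add R.
Step 3: cheapest edge leaving the tree is Q-R (2); add Q.
Step 4: cheapest edge leaving the tree is R-T (5); add T.
The 3rd edge added is Q-R.

Q-R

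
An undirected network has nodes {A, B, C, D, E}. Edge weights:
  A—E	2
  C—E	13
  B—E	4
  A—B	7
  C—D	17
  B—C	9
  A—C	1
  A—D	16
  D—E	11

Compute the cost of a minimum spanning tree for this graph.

Sort edges by weight, then run Kruskal:
A—C (1): add — endpoints in different components.
A—E (2): add — endpoints in different components.
B—E (4): add — endpoints in different components.
A—B (7): skip — A and B already connected.
B—C (9): skip — B and C already connected.
D—E (11): add — endpoints in different components.
MST edges: A—C, A—E, B—E, D—E; total weight 1+2+4+11 = 18.

18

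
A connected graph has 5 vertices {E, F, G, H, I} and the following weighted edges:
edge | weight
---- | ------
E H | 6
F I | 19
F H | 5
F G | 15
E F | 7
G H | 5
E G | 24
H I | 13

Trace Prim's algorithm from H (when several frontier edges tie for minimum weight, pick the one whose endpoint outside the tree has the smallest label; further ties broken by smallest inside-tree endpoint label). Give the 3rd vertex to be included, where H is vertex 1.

Prim, starting at H.
Step 1: frontier [F H 5, G H 5, E H 6, H I 13] → take F H (5); add F.
Step 2: frontier [E F 7, F G 15, F I 19, G H 5, E H 6, H I 13] → take G H (5); add G.
Step 3: frontier [E F 7, F I 19, E G 24, E H 6, H I 13] → take E H (6); add E.
Step 4: frontier [F I 19, H I 13] → take H I (13); add I.
Vertex order: H, F, G, E, I. The 3rd vertex is G.

G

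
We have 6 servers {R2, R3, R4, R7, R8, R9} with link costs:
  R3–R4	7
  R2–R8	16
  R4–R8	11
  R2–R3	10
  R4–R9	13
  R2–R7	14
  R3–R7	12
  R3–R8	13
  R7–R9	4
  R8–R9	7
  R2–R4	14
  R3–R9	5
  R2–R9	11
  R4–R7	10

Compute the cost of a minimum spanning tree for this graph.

Sort edges by weight, then run Kruskal:
R7–R9 (4): add — endpoints in different components.
R3–R9 (5): add — endpoints in different components.
R3–R4 (7): add — endpoints in different components.
R8–R9 (7): add — endpoints in different components.
R2–R3 (10): add — endpoints in different components.
MST edges: R7–R9, R3–R9, R3–R4, R8–R9, R2–R3; total weight 4+5+7+7+10 = 33.

33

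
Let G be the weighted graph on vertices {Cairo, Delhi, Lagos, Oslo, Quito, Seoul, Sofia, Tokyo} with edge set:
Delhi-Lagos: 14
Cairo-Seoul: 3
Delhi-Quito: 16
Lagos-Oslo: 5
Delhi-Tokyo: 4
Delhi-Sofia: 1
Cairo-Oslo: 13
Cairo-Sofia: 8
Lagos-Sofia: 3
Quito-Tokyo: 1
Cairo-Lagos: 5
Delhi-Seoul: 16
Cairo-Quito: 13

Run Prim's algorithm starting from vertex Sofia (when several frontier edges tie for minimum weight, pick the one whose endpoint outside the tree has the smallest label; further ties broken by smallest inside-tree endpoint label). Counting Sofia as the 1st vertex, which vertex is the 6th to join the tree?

Prim's algorithm from Sofia:
Step 1: frontier [Delhi-Sofia 1, Lagos-Sofia 3, Cairo-Sofia 8] → take Delhi-Sofia (1); add Delhi.
Step 2: frontier [Delhi-Tokyo 4, Delhi-Lagos 14, Delhi-Quito 16, Delhi-Seoul 16, Lagos-Sofia 3, Cairo-Sofia 8] → take Lagos-Sofia (3); add Lagos.
Step 3: frontier [Delhi-Tokyo 4, Delhi-Quito 16, Delhi-Seoul 16, Cairo-Lagos 5, Lagos-Oslo 5, Cairo-Sofia 8] → take Delhi-Tokyo (4); add Tokyo.
Step 4: frontier [Delhi-Quito 16, Delhi-Seoul 16, Cairo-Lagos 5, Lagos-Oslo 5, Cairo-Sofia 8, Quito-Tokyo 1] → take Quito-Tokyo (1); add Quito.
Step 5: frontier [Delhi-Seoul 16, Cairo-Lagos 5, Lagos-Oslo 5, Cairo-Quito 13, Cairo-Sofia 8] → take Cairo-Lagos (5); add Cairo.
Step 6: frontier [Cairo-Seoul 3, Cairo-Oslo 13, Delhi-Seoul 16, Lagos-Oslo 5] → take Cairo-Seoul (3); add Seoul.
Step 7: frontier [Cairo-Oslo 13, Lagos-Oslo 5] → take Lagos-Oslo (5); add Oslo.
Vertex order: Sofia, Delhi, Lagos, Tokyo, Quito, Cairo, Seoul, Oslo. The 6th vertex is Cairo.

Cairo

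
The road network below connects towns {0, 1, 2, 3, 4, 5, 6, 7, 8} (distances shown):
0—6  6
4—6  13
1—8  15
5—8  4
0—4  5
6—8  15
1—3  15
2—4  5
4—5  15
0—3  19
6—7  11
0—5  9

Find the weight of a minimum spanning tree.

Kruskal's algorithm — process edges by increasing weight (ties by edge label):
5—8 (4): add — endpoints in different components.
0—4 (5): add — endpoints in different components.
2—4 (5): add — endpoints in different components.
0—6 (6): add — endpoints in different components.
0—5 (9): add — endpoints in different components.
6—7 (11): add — endpoints in different components.
4—6 (13): skip — 4 and 6 already connected.
1—3 (15): add — endpoints in different components.
1—8 (15): add — endpoints in different components.
MST edges: 5—8, 0—4, 2—4, 0—6, 0—5, 6—7, 1—3, 1—8; total weight 4+5+5+6+9+11+15+15 = 70.

70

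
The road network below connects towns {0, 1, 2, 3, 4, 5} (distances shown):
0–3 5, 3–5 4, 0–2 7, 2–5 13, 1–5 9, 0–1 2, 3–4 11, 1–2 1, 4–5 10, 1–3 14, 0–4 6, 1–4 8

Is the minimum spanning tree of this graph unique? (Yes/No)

Yes

Kruskal: consider edges lightest-first.
1–2 (1): add. Components now {0} {1,2} {3} {4} {5}
0–1 (2): add. Components now {0,1,2} {3} {4} {5}
3–5 (4): add. Components now {0,1,2} {3,5} {4}
0–3 (5): add. Components now {0,1,2,3,5} {4}
0–4 (6): add. Components now {0,1,2,3,4,5}
Every non-tree edge has weight strictly greater than the heaviest edge on the tree path between its endpoints, so the MST is unique.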